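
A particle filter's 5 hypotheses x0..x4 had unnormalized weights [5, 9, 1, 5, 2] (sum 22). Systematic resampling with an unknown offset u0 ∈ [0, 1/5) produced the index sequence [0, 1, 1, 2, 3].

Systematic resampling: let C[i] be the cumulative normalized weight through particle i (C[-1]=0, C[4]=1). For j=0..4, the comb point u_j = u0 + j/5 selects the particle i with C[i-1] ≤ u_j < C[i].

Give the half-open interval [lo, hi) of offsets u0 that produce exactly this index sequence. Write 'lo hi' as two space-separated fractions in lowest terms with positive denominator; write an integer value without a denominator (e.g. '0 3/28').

C = [5/22, 7/11, 15/22, 10/11, 1]
j=0 picked index 0: u0 ∈ [0, 5/22)
j=1 picked index 1: u0 ∈ [3/110, 24/55)
j=2 picked index 1: u0 ∈ [-19/110, 13/55)
j=3 picked index 2: u0 ∈ [2/55, 9/110)
j=4 picked index 3: u0 ∈ [-13/110, 6/55)
intersection: [2/55, 9/110)

2/55 9/110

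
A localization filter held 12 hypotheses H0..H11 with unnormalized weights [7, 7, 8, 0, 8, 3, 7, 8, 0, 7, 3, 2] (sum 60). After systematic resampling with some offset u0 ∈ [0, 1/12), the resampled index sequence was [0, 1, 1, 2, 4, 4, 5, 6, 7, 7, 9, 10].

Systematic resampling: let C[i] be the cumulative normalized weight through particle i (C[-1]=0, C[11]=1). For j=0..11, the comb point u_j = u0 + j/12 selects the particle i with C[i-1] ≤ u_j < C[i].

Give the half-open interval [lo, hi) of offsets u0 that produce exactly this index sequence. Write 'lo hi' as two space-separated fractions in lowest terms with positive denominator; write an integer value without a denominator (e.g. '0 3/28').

1/30 1/20

C = [7/60, 7/30, 11/30, 11/30, 1/2, 11/20, 2/3, 4/5, 4/5, 11/12, 29/30, 1]
j=0 picked index 0: u0 ∈ [0, 7/60)
j=1 picked index 1: u0 ∈ [1/30, 3/20)
j=2 picked index 1: u0 ∈ [-1/20, 1/15)
j=3 picked index 2: u0 ∈ [-1/60, 7/60)
j=4 picked index 4: u0 ∈ [1/30, 1/6)
j=5 picked index 4: u0 ∈ [-1/20, 1/12)
j=6 picked index 5: u0 ∈ [0, 1/20)
j=7 picked index 6: u0 ∈ [-1/30, 1/12)
j=8 picked index 7: u0 ∈ [0, 2/15)
j=9 picked index 7: u0 ∈ [-1/12, 1/20)
j=10 picked index 9: u0 ∈ [-1/30, 1/12)
j=11 picked index 10: u0 ∈ [0, 1/20)
intersection: [1/30, 1/20)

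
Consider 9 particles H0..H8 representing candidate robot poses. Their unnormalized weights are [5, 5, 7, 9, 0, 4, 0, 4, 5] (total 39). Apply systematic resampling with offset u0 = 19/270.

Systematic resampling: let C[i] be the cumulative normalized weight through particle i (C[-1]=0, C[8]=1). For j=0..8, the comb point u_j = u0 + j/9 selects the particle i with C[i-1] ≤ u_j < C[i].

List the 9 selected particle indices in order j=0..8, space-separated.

0 1 2 2 3 3 5 7 8

C = [5/39, 10/39, 17/39, 2/3, 2/3, 10/13, 10/13, 34/39, 1]
j=0: u_0=19/270 ∈ [0, 5/39) → index 0
j=1: u_1=49/270 ∈ [5/39, 10/39) → index 1
j=2: u_2=79/270 ∈ [10/39, 17/39) → index 2
j=3: u_3=109/270 ∈ [10/39, 17/39) → index 2
j=4: u_4=139/270 ∈ [17/39, 2/3) → index 3
j=5: u_5=169/270 ∈ [17/39, 2/3) → index 3
j=6: u_6=199/270 ∈ [2/3, 10/13) → index 5
j=7: u_7=229/270 ∈ [10/13, 34/39) → index 7
j=8: u_8=259/270 ∈ [34/39, 1) → index 8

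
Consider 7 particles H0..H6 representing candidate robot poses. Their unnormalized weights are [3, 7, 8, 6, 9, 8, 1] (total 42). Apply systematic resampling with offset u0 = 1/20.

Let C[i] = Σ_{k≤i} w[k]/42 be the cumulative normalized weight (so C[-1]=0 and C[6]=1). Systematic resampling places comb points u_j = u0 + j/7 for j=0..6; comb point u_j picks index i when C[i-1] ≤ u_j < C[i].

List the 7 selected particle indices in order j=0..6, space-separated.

C = [1/14, 5/21, 3/7, 4/7, 11/14, 41/42, 1]
j=0: u_0=1/20 ∈ [0, 1/14) → index 0
j=1: u_1=27/140 ∈ [1/14, 5/21) → index 1
j=2: u_2=47/140 ∈ [5/21, 3/7) → index 2
j=3: u_3=67/140 ∈ [3/7, 4/7) → index 3
j=4: u_4=87/140 ∈ [4/7, 11/14) → index 4
j=5: u_5=107/140 ∈ [4/7, 11/14) → index 4
j=6: u_6=127/140 ∈ [11/14, 41/42) → index 5

0 1 2 3 4 4 5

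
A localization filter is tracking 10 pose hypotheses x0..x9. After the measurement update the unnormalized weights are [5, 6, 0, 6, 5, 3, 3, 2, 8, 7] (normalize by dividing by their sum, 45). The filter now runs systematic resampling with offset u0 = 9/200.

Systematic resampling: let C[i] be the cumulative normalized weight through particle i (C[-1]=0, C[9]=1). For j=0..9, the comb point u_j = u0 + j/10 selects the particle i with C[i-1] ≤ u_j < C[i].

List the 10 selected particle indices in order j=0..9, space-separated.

C = [1/9, 11/45, 11/45, 17/45, 22/45, 5/9, 28/45, 2/3, 38/45, 1]
j=0: u_0=9/200 ∈ [0, 1/9) → index 0
j=1: u_1=29/200 ∈ [1/9, 11/45) → index 1
j=2: u_2=49/200 ∈ [11/45, 17/45) → index 3
j=3: u_3=69/200 ∈ [11/45, 17/45) → index 3
j=4: u_4=89/200 ∈ [17/45, 22/45) → index 4
j=5: u_5=109/200 ∈ [22/45, 5/9) → index 5
j=6: u_6=129/200 ∈ [28/45, 2/3) → index 7
j=7: u_7=149/200 ∈ [2/3, 38/45) → index 8
j=8: u_8=169/200 ∈ [38/45, 1) → index 9
j=9: u_9=189/200 ∈ [38/45, 1) → index 9

0 1 3 3 4 5 7 8 9 9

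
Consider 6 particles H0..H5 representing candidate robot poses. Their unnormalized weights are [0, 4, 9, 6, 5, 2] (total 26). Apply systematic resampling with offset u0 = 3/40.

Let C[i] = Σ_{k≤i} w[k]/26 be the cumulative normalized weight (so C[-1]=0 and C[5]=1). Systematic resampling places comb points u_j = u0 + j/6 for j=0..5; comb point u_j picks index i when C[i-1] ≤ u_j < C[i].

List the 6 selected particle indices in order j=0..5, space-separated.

C = [0, 2/13, 1/2, 19/26, 12/13, 1]
j=0: u_0=3/40 ∈ [0, 2/13) → index 1
j=1: u_1=29/120 ∈ [2/13, 1/2) → index 2
j=2: u_2=49/120 ∈ [2/13, 1/2) → index 2
j=3: u_3=23/40 ∈ [1/2, 19/26) → index 3
j=4: u_4=89/120 ∈ [19/26, 12/13) → index 4
j=5: u_5=109/120 ∈ [19/26, 12/13) → index 4

1 2 2 3 4 4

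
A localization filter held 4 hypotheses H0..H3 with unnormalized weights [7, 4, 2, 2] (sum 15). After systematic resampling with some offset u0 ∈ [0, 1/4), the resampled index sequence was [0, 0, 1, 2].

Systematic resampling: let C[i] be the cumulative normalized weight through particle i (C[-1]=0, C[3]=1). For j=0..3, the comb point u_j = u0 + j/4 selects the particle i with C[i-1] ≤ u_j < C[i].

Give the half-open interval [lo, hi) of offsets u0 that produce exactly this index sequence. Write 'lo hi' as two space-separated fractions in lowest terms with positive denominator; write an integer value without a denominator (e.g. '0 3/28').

C = [7/15, 11/15, 13/15, 1]
j=0 picked index 0: u0 ∈ [0, 7/15)
j=1 picked index 0: u0 ∈ [-1/4, 13/60)
j=2 picked index 1: u0 ∈ [-1/30, 7/30)
j=3 picked index 2: u0 ∈ [-1/60, 7/60)
intersection: [0, 7/60)

0 7/60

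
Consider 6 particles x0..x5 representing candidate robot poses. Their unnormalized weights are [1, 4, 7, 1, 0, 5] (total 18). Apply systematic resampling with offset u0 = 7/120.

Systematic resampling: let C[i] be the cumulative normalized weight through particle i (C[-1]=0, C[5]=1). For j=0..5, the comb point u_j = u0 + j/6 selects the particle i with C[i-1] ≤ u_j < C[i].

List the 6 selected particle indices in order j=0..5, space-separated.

C = [1/18, 5/18, 2/3, 13/18, 13/18, 1]
j=0: u_0=7/120 ∈ [1/18, 5/18) → index 1
j=1: u_1=9/40 ∈ [1/18, 5/18) → index 1
j=2: u_2=47/120 ∈ [5/18, 2/3) → index 2
j=3: u_3=67/120 ∈ [5/18, 2/3) → index 2
j=4: u_4=29/40 ∈ [13/18, 1) → index 5
j=5: u_5=107/120 ∈ [13/18, 1) → index 5

1 1 2 2 5 5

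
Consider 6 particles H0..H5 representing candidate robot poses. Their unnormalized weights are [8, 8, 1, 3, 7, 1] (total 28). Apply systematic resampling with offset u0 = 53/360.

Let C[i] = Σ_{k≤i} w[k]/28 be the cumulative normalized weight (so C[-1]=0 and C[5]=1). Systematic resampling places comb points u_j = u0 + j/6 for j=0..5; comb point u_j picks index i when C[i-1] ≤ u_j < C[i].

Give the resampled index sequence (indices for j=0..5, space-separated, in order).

C = [2/7, 4/7, 17/28, 5/7, 27/28, 1]
j=0: u_0=53/360 ∈ [0, 2/7) → index 0
j=1: u_1=113/360 ∈ [2/7, 4/7) → index 1
j=2: u_2=173/360 ∈ [2/7, 4/7) → index 1
j=3: u_3=233/360 ∈ [17/28, 5/7) → index 3
j=4: u_4=293/360 ∈ [5/7, 27/28) → index 4
j=5: u_5=353/360 ∈ [27/28, 1) → index 5

0 1 1 3 4 5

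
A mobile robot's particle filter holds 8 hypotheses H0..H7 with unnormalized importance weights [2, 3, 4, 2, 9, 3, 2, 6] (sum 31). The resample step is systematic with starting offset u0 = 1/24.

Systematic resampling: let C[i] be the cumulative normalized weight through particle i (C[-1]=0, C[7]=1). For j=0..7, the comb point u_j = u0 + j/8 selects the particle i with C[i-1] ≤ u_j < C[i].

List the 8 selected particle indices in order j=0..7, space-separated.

C = [2/31, 5/31, 9/31, 11/31, 20/31, 23/31, 25/31, 1]
j=0: u_0=1/24 ∈ [0, 2/31) → index 0
j=1: u_1=1/6 ∈ [5/31, 9/31) → index 2
j=2: u_2=7/24 ∈ [9/31, 11/31) → index 3
j=3: u_3=5/12 ∈ [11/31, 20/31) → index 4
j=4: u_4=13/24 ∈ [11/31, 20/31) → index 4
j=5: u_5=2/3 ∈ [20/31, 23/31) → index 5
j=6: u_6=19/24 ∈ [23/31, 25/31) → index 6
j=7: u_7=11/12 ∈ [25/31, 1) → index 7

0 2 3 4 4 5 6 7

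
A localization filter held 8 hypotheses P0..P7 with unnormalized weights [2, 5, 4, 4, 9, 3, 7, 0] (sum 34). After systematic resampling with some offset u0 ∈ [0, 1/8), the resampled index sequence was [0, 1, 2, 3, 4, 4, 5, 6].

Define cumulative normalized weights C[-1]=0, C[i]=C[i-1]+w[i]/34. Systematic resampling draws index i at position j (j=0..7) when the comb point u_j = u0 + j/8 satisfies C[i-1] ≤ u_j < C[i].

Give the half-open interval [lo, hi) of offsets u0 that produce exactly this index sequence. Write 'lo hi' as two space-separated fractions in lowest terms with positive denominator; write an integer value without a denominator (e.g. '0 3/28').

C = [1/17, 7/34, 11/34, 15/34, 12/17, 27/34, 1, 1]
j=0 picked index 0: u0 ∈ [0, 1/17)
j=1 picked index 1: u0 ∈ [-9/136, 11/136)
j=2 picked index 2: u0 ∈ [-3/68, 5/68)
j=3 picked index 3: u0 ∈ [-7/136, 9/136)
j=4 picked index 4: u0 ∈ [-1/17, 7/34)
j=5 picked index 4: u0 ∈ [-25/136, 11/136)
j=6 picked index 5: u0 ∈ [-3/68, 3/68)
j=7 picked index 6: u0 ∈ [-11/136, 1/8)
intersection: [0, 3/68)

0 3/68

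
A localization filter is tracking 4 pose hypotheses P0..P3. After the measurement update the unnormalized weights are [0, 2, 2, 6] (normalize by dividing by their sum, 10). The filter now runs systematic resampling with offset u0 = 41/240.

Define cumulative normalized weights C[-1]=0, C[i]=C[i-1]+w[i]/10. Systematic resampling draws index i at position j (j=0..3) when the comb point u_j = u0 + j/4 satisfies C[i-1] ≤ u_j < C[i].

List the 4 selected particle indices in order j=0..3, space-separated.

1 3 3 3

C = [0, 1/5, 2/5, 1]
j=0: u_0=41/240 ∈ [0, 1/5) → index 1
j=1: u_1=101/240 ∈ [2/5, 1) → index 3
j=2: u_2=161/240 ∈ [2/5, 1) → index 3
j=3: u_3=221/240 ∈ [2/5, 1) → index 3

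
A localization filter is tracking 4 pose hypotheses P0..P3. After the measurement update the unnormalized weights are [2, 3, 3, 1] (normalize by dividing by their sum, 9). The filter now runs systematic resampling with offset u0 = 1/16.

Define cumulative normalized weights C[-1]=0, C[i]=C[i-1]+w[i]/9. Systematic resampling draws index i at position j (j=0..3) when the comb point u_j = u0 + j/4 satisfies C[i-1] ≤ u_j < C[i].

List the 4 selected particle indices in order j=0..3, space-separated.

C = [2/9, 5/9, 8/9, 1]
j=0: u_0=1/16 ∈ [0, 2/9) → index 0
j=1: u_1=5/16 ∈ [2/9, 5/9) → index 1
j=2: u_2=9/16 ∈ [5/9, 8/9) → index 2
j=3: u_3=13/16 ∈ [5/9, 8/9) → index 2

0 1 2 2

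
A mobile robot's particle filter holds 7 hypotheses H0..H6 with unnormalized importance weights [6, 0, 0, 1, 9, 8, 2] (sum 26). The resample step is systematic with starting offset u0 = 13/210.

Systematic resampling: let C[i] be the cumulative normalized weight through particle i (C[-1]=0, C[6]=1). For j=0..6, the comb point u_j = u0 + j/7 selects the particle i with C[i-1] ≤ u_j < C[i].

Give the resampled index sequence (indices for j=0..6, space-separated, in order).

C = [3/13, 3/13, 3/13, 7/26, 8/13, 12/13, 1]
j=0: u_0=13/210 ∈ [0, 3/13) → index 0
j=1: u_1=43/210 ∈ [0, 3/13) → index 0
j=2: u_2=73/210 ∈ [7/26, 8/13) → index 4
j=3: u_3=103/210 ∈ [7/26, 8/13) → index 4
j=4: u_4=19/30 ∈ [8/13, 12/13) → index 5
j=5: u_5=163/210 ∈ [8/13, 12/13) → index 5
j=6: u_6=193/210 ∈ [8/13, 12/13) → index 5

0 0 4 4 5 5 5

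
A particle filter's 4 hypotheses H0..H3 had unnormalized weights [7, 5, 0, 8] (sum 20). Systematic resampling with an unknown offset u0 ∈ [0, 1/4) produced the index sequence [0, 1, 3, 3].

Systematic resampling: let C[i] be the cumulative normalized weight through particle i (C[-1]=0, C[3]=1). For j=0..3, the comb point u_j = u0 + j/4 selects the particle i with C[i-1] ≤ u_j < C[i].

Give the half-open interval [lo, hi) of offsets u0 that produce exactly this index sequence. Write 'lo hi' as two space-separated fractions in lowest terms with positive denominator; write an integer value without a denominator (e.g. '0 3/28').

C = [7/20, 3/5, 3/5, 1]
j=0 picked index 0: u0 ∈ [0, 7/20)
j=1 picked index 1: u0 ∈ [1/10, 7/20)
j=2 picked index 3: u0 ∈ [1/10, 1/2)
j=3 picked index 3: u0 ∈ [-3/20, 1/4)
intersection: [1/10, 1/4)

1/10 1/4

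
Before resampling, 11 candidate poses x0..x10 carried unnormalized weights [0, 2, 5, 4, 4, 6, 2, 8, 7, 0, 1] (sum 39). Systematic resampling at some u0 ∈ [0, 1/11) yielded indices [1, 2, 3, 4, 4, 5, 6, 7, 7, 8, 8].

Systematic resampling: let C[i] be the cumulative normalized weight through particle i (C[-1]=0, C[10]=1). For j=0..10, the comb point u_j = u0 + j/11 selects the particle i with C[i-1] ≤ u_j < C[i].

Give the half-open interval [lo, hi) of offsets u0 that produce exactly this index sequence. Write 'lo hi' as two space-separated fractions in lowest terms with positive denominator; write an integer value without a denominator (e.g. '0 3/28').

C = [0, 2/39, 7/39, 11/39, 5/13, 7/13, 23/39, 31/39, 38/39, 38/39, 1]
j=0 picked index 1: u0 ∈ [0, 2/39)
j=1 picked index 2: u0 ∈ [-17/429, 38/429)
j=2 picked index 3: u0 ∈ [-1/429, 43/429)
j=3 picked index 4: u0 ∈ [4/429, 16/143)
j=4 picked index 4: u0 ∈ [-35/429, 3/143)
j=5 picked index 5: u0 ∈ [-10/143, 12/143)
j=6 picked index 6: u0 ∈ [-1/143, 19/429)
j=7 picked index 7: u0 ∈ [-20/429, 68/429)
j=8 picked index 7: u0 ∈ [-59/429, 29/429)
j=9 picked index 8: u0 ∈ [-10/429, 67/429)
j=10 picked index 8: u0 ∈ [-49/429, 28/429)
intersection: [4/429, 3/143)

4/429 3/143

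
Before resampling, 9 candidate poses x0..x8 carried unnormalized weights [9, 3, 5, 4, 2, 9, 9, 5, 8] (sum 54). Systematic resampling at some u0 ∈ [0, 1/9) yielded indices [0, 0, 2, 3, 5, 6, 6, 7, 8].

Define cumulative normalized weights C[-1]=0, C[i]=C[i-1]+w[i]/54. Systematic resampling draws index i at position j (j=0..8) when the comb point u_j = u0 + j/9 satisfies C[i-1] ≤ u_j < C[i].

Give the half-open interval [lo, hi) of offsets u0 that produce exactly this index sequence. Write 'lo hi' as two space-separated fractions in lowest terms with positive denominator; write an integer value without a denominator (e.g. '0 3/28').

1/27 1/18

C = [1/6, 2/9, 17/54, 7/18, 23/54, 16/27, 41/54, 23/27, 1]
j=0 picked index 0: u0 ∈ [0, 1/6)
j=1 picked index 0: u0 ∈ [-1/9, 1/18)
j=2 picked index 2: u0 ∈ [0, 5/54)
j=3 picked index 3: u0 ∈ [-1/54, 1/18)
j=4 picked index 5: u0 ∈ [-1/54, 4/27)
j=5 picked index 6: u0 ∈ [1/27, 11/54)
j=6 picked index 6: u0 ∈ [-2/27, 5/54)
j=7 picked index 7: u0 ∈ [-1/54, 2/27)
j=8 picked index 8: u0 ∈ [-1/27, 1/9)
intersection: [1/27, 1/18)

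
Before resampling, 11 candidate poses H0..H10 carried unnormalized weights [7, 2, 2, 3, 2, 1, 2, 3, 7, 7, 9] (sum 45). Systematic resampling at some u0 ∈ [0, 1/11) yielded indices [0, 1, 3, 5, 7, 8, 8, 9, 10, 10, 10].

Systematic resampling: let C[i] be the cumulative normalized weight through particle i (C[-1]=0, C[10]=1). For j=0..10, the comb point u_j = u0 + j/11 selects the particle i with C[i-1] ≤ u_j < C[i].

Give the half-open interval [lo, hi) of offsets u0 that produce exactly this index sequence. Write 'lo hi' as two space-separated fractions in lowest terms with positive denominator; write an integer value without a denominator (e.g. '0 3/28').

41/495 1/11

C = [7/45, 1/5, 11/45, 14/45, 16/45, 17/45, 19/45, 22/45, 29/45, 4/5, 1]
j=0 picked index 0: u0 ∈ [0, 7/45)
j=1 picked index 1: u0 ∈ [32/495, 6/55)
j=2 picked index 3: u0 ∈ [31/495, 64/495)
j=3 picked index 5: u0 ∈ [41/495, 52/495)
j=4 picked index 7: u0 ∈ [29/495, 62/495)
j=5 picked index 8: u0 ∈ [17/495, 94/495)
j=6 picked index 8: u0 ∈ [-28/495, 49/495)
j=7 picked index 9: u0 ∈ [4/495, 9/55)
j=8 picked index 10: u0 ∈ [4/55, 3/11)
j=9 picked index 10: u0 ∈ [-1/55, 2/11)
j=10 picked index 10: u0 ∈ [-6/55, 1/11)
intersection: [41/495, 1/11)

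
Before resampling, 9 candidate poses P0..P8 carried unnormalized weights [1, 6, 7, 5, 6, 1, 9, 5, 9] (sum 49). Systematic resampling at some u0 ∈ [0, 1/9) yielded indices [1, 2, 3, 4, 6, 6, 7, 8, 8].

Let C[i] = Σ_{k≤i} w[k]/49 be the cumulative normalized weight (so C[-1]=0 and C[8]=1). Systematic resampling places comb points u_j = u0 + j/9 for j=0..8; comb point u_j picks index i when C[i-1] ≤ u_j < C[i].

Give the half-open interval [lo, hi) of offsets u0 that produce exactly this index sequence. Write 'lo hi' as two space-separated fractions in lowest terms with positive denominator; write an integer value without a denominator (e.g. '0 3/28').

C = [1/49, 1/7, 2/7, 19/49, 25/49, 26/49, 5/7, 40/49, 1]
j=0 picked index 1: u0 ∈ [1/49, 1/7)
j=1 picked index 2: u0 ∈ [2/63, 11/63)
j=2 picked index 3: u0 ∈ [4/63, 73/441)
j=3 picked index 4: u0 ∈ [8/147, 26/147)
j=4 picked index 6: u0 ∈ [38/441, 17/63)
j=5 picked index 6: u0 ∈ [-11/441, 10/63)
j=6 picked index 7: u0 ∈ [1/21, 22/147)
j=7 picked index 8: u0 ∈ [17/441, 2/9)
j=8 picked index 8: u0 ∈ [-32/441, 1/9)
intersection: [38/441, 1/9)

38/441 1/9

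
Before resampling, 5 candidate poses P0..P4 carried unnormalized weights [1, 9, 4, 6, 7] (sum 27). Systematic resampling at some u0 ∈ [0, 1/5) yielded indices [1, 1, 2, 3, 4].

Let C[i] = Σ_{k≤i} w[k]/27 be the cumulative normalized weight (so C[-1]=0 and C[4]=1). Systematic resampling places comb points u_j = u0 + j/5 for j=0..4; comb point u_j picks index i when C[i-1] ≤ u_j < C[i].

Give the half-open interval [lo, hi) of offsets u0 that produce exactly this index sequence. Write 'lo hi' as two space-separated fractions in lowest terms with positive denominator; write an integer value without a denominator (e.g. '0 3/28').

1/27 16/135

C = [1/27, 10/27, 14/27, 20/27, 1]
j=0 picked index 1: u0 ∈ [1/27, 10/27)
j=1 picked index 1: u0 ∈ [-22/135, 23/135)
j=2 picked index 2: u0 ∈ [-4/135, 16/135)
j=3 picked index 3: u0 ∈ [-11/135, 19/135)
j=4 picked index 4: u0 ∈ [-8/135, 1/5)
intersection: [1/27, 16/135)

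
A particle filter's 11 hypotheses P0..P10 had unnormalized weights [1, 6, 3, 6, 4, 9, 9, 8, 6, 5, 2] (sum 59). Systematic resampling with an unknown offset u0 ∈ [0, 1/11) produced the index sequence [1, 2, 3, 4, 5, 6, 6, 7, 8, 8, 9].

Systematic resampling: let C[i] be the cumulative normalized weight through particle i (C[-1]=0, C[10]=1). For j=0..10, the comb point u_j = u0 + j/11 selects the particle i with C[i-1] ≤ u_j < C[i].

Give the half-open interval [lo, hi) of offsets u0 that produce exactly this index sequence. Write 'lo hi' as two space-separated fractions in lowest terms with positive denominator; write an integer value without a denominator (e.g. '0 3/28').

34/649 37/649

C = [1/59, 7/59, 10/59, 16/59, 20/59, 29/59, 38/59, 46/59, 52/59, 57/59, 1]
j=0 picked index 1: u0 ∈ [1/59, 7/59)
j=1 picked index 2: u0 ∈ [18/649, 51/649)
j=2 picked index 3: u0 ∈ [-8/649, 58/649)
j=3 picked index 4: u0 ∈ [-1/649, 43/649)
j=4 picked index 5: u0 ∈ [-16/649, 83/649)
j=5 picked index 6: u0 ∈ [24/649, 123/649)
j=6 picked index 6: u0 ∈ [-35/649, 64/649)
j=7 picked index 7: u0 ∈ [5/649, 93/649)
j=8 picked index 8: u0 ∈ [34/649, 100/649)
j=9 picked index 8: u0 ∈ [-25/649, 41/649)
j=10 picked index 9: u0 ∈ [-18/649, 37/649)
intersection: [34/649, 37/649)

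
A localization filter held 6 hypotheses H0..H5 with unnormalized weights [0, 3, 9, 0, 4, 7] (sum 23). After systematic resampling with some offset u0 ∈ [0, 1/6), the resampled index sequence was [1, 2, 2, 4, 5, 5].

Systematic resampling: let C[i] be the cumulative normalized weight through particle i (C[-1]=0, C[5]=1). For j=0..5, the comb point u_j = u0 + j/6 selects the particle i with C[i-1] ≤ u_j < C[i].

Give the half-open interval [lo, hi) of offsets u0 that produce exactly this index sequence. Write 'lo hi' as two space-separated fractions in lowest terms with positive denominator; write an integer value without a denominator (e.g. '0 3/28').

2/69 3/23

C = [0, 3/23, 12/23, 12/23, 16/23, 1]
j=0 picked index 1: u0 ∈ [0, 3/23)
j=1 picked index 2: u0 ∈ [-5/138, 49/138)
j=2 picked index 2: u0 ∈ [-14/69, 13/69)
j=3 picked index 4: u0 ∈ [1/46, 9/46)
j=4 picked index 5: u0 ∈ [2/69, 1/3)
j=5 picked index 5: u0 ∈ [-19/138, 1/6)
intersection: [2/69, 3/23)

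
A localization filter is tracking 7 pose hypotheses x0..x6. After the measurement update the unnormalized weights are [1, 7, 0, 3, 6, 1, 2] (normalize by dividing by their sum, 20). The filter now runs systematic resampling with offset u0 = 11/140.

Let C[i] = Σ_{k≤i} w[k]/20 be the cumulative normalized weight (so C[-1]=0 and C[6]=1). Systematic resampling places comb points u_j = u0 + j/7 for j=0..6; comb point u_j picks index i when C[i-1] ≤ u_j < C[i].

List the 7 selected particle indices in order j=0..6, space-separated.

C = [1/20, 2/5, 2/5, 11/20, 17/20, 9/10, 1]
j=0: u_0=11/140 ∈ [1/20, 2/5) → index 1
j=1: u_1=31/140 ∈ [1/20, 2/5) → index 1
j=2: u_2=51/140 ∈ [1/20, 2/5) → index 1
j=3: u_3=71/140 ∈ [2/5, 11/20) → index 3
j=4: u_4=13/20 ∈ [11/20, 17/20) → index 4
j=5: u_5=111/140 ∈ [11/20, 17/20) → index 4
j=6: u_6=131/140 ∈ [9/10, 1) → index 6

1 1 1 3 4 4 6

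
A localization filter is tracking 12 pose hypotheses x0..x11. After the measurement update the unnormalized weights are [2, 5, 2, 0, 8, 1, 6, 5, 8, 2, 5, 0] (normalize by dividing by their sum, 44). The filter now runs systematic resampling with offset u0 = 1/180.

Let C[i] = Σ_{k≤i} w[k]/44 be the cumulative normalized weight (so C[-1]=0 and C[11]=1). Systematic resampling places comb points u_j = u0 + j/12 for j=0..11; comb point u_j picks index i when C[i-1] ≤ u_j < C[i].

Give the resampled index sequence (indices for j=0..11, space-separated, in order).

C = [1/22, 7/44, 9/44, 9/44, 17/44, 9/22, 6/11, 29/44, 37/44, 39/44, 1, 1]
j=0: u_0=1/180 ∈ [0, 1/22) → index 0
j=1: u_1=4/45 ∈ [1/22, 7/44) → index 1
j=2: u_2=31/180 ∈ [7/44, 9/44) → index 2
j=3: u_3=23/90 ∈ [9/44, 17/44) → index 4
j=4: u_4=61/180 ∈ [9/44, 17/44) → index 4
j=5: u_5=19/45 ∈ [9/22, 6/11) → index 6
j=6: u_6=91/180 ∈ [9/22, 6/11) → index 6
j=7: u_7=53/90 ∈ [6/11, 29/44) → index 7
j=8: u_8=121/180 ∈ [29/44, 37/44) → index 8
j=9: u_9=34/45 ∈ [29/44, 37/44) → index 8
j=10: u_10=151/180 ∈ [29/44, 37/44) → index 8
j=11: u_11=83/90 ∈ [39/44, 1) → index 10

0 1 2 4 4 6 6 7 8 8 8 10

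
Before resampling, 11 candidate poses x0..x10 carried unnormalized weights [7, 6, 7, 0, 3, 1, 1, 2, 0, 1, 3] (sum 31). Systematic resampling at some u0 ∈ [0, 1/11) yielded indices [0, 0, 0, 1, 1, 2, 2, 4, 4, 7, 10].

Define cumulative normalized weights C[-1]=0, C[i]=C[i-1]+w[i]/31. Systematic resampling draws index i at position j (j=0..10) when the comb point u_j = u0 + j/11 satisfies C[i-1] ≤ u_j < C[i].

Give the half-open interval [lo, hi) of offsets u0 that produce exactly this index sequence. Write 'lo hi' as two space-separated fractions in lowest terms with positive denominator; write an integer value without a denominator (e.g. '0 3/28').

C = [7/31, 13/31, 20/31, 20/31, 23/31, 24/31, 25/31, 27/31, 27/31, 28/31, 1]
j=0 picked index 0: u0 ∈ [0, 7/31)
j=1 picked index 0: u0 ∈ [-1/11, 46/341)
j=2 picked index 0: u0 ∈ [-2/11, 15/341)
j=3 picked index 1: u0 ∈ [-16/341, 50/341)
j=4 picked index 1: u0 ∈ [-47/341, 19/341)
j=5 picked index 2: u0 ∈ [-12/341, 65/341)
j=6 picked index 2: u0 ∈ [-43/341, 34/341)
j=7 picked index 4: u0 ∈ [3/341, 36/341)
j=8 picked index 4: u0 ∈ [-28/341, 5/341)
j=9 picked index 7: u0 ∈ [-4/341, 18/341)
j=10 picked index 10: u0 ∈ [-2/341, 1/11)
intersection: [3/341, 5/341)

3/341 5/341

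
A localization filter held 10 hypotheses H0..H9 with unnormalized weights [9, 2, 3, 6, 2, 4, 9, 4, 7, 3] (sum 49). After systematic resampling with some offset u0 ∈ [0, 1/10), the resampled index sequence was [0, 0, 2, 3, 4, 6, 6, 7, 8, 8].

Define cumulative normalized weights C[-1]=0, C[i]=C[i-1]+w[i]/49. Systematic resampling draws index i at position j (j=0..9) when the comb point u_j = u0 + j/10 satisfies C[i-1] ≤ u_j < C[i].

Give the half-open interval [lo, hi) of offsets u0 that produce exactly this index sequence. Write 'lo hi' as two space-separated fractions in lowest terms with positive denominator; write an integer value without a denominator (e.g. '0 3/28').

3/98 19/490

C = [9/49, 11/49, 2/7, 20/49, 22/49, 26/49, 5/7, 39/49, 46/49, 1]
j=0 picked index 0: u0 ∈ [0, 9/49)
j=1 picked index 0: u0 ∈ [-1/10, 41/490)
j=2 picked index 2: u0 ∈ [6/245, 3/35)
j=3 picked index 3: u0 ∈ [-1/70, 53/490)
j=4 picked index 4: u0 ∈ [2/245, 12/245)
j=5 picked index 6: u0 ∈ [3/98, 3/14)
j=6 picked index 6: u0 ∈ [-17/245, 4/35)
j=7 picked index 7: u0 ∈ [1/70, 47/490)
j=8 picked index 8: u0 ∈ [-1/245, 34/245)
j=9 picked index 8: u0 ∈ [-51/490, 19/490)
intersection: [3/98, 19/490)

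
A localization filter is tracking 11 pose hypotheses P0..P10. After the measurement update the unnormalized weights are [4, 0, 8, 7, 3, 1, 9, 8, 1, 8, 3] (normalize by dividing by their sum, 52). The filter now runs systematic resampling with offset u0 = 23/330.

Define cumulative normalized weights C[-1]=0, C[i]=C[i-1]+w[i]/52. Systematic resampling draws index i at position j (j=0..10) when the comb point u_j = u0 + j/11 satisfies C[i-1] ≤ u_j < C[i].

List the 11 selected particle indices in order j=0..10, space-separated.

0 2 3 3 5 6 6 7 9 9 10

C = [1/13, 1/13, 3/13, 19/52, 11/26, 23/52, 8/13, 10/13, 41/52, 49/52, 1]
j=0: u_0=23/330 ∈ [0, 1/13) → index 0
j=1: u_1=53/330 ∈ [1/13, 3/13) → index 2
j=2: u_2=83/330 ∈ [3/13, 19/52) → index 3
j=3: u_3=113/330 ∈ [3/13, 19/52) → index 3
j=4: u_4=13/30 ∈ [11/26, 23/52) → index 5
j=5: u_5=173/330 ∈ [23/52, 8/13) → index 6
j=6: u_6=203/330 ∈ [23/52, 8/13) → index 6
j=7: u_7=233/330 ∈ [8/13, 10/13) → index 7
j=8: u_8=263/330 ∈ [41/52, 49/52) → index 9
j=9: u_9=293/330 ∈ [41/52, 49/52) → index 9
j=10: u_10=323/330 ∈ [49/52, 1) → index 10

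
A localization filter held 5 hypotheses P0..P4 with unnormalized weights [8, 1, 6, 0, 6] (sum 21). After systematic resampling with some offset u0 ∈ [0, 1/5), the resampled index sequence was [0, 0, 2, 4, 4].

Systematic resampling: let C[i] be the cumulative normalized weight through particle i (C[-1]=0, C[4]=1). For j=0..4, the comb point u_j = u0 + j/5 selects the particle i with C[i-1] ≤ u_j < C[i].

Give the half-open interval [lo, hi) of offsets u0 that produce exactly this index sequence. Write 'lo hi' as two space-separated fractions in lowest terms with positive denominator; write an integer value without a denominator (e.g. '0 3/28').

4/35 19/105

C = [8/21, 3/7, 5/7, 5/7, 1]
j=0 picked index 0: u0 ∈ [0, 8/21)
j=1 picked index 0: u0 ∈ [-1/5, 19/105)
j=2 picked index 2: u0 ∈ [1/35, 11/35)
j=3 picked index 4: u0 ∈ [4/35, 2/5)
j=4 picked index 4: u0 ∈ [-3/35, 1/5)
intersection: [4/35, 19/105)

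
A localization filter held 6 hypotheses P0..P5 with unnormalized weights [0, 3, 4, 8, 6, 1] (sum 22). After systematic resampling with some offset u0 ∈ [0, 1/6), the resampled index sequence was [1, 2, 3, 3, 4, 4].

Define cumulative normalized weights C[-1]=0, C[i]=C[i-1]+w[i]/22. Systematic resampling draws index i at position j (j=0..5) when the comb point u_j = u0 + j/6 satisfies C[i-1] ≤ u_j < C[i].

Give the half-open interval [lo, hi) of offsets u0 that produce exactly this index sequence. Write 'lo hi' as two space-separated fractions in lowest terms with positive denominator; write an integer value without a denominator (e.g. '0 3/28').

C = [0, 3/22, 7/22, 15/22, 21/22, 1]
j=0 picked index 1: u0 ∈ [0, 3/22)
j=1 picked index 2: u0 ∈ [-1/33, 5/33)
j=2 picked index 3: u0 ∈ [-1/66, 23/66)
j=3 picked index 3: u0 ∈ [-2/11, 2/11)
j=4 picked index 4: u0 ∈ [1/66, 19/66)
j=5 picked index 4: u0 ∈ [-5/33, 4/33)
intersection: [1/66, 4/33)

1/66 4/33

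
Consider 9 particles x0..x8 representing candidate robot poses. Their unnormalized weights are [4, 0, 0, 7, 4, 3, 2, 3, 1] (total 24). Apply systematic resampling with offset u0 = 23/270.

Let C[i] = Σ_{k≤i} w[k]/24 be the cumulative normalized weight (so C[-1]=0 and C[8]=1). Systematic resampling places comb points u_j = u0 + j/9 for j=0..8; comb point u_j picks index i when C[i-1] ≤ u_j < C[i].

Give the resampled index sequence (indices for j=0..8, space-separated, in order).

0 3 3 3 4 5 6 7 8

C = [1/6, 1/6, 1/6, 11/24, 5/8, 3/4, 5/6, 23/24, 1]
j=0: u_0=23/270 ∈ [0, 1/6) → index 0
j=1: u_1=53/270 ∈ [1/6, 11/24) → index 3
j=2: u_2=83/270 ∈ [1/6, 11/24) → index 3
j=3: u_3=113/270 ∈ [1/6, 11/24) → index 3
j=4: u_4=143/270 ∈ [11/24, 5/8) → index 4
j=5: u_5=173/270 ∈ [5/8, 3/4) → index 5
j=6: u_6=203/270 ∈ [3/4, 5/6) → index 6
j=7: u_7=233/270 ∈ [5/6, 23/24) → index 7
j=8: u_8=263/270 ∈ [23/24, 1) → index 8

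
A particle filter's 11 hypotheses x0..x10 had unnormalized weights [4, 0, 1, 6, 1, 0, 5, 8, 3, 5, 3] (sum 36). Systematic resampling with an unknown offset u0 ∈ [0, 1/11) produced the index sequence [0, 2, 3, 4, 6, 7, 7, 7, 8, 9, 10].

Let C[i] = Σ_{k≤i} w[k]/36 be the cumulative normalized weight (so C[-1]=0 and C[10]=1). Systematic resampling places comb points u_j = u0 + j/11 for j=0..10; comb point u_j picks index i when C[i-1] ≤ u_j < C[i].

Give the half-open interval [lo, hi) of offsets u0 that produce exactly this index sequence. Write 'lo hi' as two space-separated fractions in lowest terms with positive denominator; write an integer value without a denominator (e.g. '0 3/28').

C = [1/9, 1/9, 5/36, 11/36, 1/3, 1/3, 17/36, 25/36, 7/9, 11/12, 1]
j=0 picked index 0: u0 ∈ [0, 1/9)
j=1 picked index 2: u0 ∈ [2/99, 19/396)
j=2 picked index 3: u0 ∈ [-17/396, 49/396)
j=3 picked index 4: u0 ∈ [13/396, 2/33)
j=4 picked index 6: u0 ∈ [-1/33, 43/396)
j=5 picked index 7: u0 ∈ [7/396, 95/396)
j=6 picked index 7: u0 ∈ [-29/396, 59/396)
j=7 picked index 7: u0 ∈ [-65/396, 23/396)
j=8 picked index 8: u0 ∈ [-13/396, 5/99)
j=9 picked index 9: u0 ∈ [-4/99, 13/132)
j=10 picked index 10: u0 ∈ [1/132, 1/11)
intersection: [13/396, 19/396)

13/396 19/396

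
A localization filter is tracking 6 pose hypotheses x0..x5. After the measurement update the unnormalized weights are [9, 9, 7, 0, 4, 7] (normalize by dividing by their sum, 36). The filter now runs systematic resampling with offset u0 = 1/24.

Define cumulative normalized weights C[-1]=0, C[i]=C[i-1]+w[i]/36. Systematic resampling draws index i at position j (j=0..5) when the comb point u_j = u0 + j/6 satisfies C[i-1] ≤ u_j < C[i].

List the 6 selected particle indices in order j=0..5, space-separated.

C = [1/4, 1/2, 25/36, 25/36, 29/36, 1]
j=0: u_0=1/24 ∈ [0, 1/4) → index 0
j=1: u_1=5/24 ∈ [0, 1/4) → index 0
j=2: u_2=3/8 ∈ [1/4, 1/2) → index 1
j=3: u_3=13/24 ∈ [1/2, 25/36) → index 2
j=4: u_4=17/24 ∈ [25/36, 29/36) → index 4
j=5: u_5=7/8 ∈ [29/36, 1) → index 5

0 0 1 2 4 5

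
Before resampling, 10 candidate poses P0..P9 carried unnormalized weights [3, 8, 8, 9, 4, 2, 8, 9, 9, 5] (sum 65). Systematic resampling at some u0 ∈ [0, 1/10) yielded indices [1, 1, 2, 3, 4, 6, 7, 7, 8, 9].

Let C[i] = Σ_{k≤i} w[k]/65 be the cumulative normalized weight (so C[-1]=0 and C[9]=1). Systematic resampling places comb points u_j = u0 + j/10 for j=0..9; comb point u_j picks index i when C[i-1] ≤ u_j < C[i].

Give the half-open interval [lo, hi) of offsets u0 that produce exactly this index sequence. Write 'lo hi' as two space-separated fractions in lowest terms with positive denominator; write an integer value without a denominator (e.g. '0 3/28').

3/65 9/130

C = [3/65, 11/65, 19/65, 28/65, 32/65, 34/65, 42/65, 51/65, 12/13, 1]
j=0 picked index 1: u0 ∈ [3/65, 11/65)
j=1 picked index 1: u0 ∈ [-7/130, 9/130)
j=2 picked index 2: u0 ∈ [-2/65, 6/65)
j=3 picked index 3: u0 ∈ [-1/130, 17/130)
j=4 picked index 4: u0 ∈ [2/65, 6/65)
j=5 picked index 6: u0 ∈ [3/130, 19/130)
j=6 picked index 7: u0 ∈ [3/65, 12/65)
j=7 picked index 7: u0 ∈ [-7/130, 11/130)
j=8 picked index 8: u0 ∈ [-1/65, 8/65)
j=9 picked index 9: u0 ∈ [3/130, 1/10)
intersection: [3/65, 9/130)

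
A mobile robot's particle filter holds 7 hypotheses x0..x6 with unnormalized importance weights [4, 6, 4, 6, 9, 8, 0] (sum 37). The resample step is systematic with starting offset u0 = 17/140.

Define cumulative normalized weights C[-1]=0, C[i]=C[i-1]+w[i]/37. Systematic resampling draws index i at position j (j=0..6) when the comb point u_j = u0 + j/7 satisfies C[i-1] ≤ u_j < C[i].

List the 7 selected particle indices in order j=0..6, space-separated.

1 1 3 4 4 5 5

C = [4/37, 10/37, 14/37, 20/37, 29/37, 1, 1]
j=0: u_0=17/140 ∈ [4/37, 10/37) → index 1
j=1: u_1=37/140 ∈ [4/37, 10/37) → index 1
j=2: u_2=57/140 ∈ [14/37, 20/37) → index 3
j=3: u_3=11/20 ∈ [20/37, 29/37) → index 4
j=4: u_4=97/140 ∈ [20/37, 29/37) → index 4
j=5: u_5=117/140 ∈ [29/37, 1) → index 5
j=6: u_6=137/140 ∈ [29/37, 1) → index 5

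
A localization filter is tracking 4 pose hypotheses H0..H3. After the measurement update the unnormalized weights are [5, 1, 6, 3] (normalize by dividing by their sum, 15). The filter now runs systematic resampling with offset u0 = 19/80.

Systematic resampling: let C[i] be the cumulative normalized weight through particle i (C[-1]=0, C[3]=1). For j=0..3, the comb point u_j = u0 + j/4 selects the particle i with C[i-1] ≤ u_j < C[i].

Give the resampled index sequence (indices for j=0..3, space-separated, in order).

0 2 2 3

C = [1/3, 2/5, 4/5, 1]
j=0: u_0=19/80 ∈ [0, 1/3) → index 0
j=1: u_1=39/80 ∈ [2/5, 4/5) → index 2
j=2: u_2=59/80 ∈ [2/5, 4/5) → index 2
j=3: u_3=79/80 ∈ [4/5, 1) → index 3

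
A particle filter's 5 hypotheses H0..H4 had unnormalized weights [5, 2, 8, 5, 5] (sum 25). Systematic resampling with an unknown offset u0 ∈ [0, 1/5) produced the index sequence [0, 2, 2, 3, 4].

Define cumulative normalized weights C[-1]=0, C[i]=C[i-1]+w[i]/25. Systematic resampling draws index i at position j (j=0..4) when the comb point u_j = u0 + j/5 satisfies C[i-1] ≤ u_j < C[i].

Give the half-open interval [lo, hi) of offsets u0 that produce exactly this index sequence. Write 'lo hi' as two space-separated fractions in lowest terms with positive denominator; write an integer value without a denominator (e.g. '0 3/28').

C = [1/5, 7/25, 3/5, 4/5, 1]
j=0 picked index 0: u0 ∈ [0, 1/5)
j=1 picked index 2: u0 ∈ [2/25, 2/5)
j=2 picked index 2: u0 ∈ [-3/25, 1/5)
j=3 picked index 3: u0 ∈ [0, 1/5)
j=4 picked index 4: u0 ∈ [0, 1/5)
intersection: [2/25, 1/5)

2/25 1/5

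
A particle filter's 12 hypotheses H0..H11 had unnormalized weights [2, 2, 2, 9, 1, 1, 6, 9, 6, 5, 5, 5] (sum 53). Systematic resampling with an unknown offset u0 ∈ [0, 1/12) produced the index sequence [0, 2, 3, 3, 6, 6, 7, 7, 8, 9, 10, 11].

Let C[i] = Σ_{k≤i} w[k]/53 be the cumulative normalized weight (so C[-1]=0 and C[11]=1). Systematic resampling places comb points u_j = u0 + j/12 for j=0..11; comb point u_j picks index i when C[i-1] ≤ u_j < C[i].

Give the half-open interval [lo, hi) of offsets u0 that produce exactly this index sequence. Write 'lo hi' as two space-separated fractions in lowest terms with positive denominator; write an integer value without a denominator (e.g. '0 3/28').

C = [2/53, 4/53, 6/53, 15/53, 16/53, 17/53, 23/53, 32/53, 38/53, 43/53, 48/53, 1]
j=0 picked index 0: u0 ∈ [0, 2/53)
j=1 picked index 2: u0 ∈ [-5/636, 19/636)
j=2 picked index 3: u0 ∈ [-17/318, 37/318)
j=3 picked index 3: u0 ∈ [-29/212, 7/212)
j=4 picked index 6: u0 ∈ [-2/159, 16/159)
j=5 picked index 6: u0 ∈ [-61/636, 11/636)
j=6 picked index 7: u0 ∈ [-7/106, 11/106)
j=7 picked index 7: u0 ∈ [-95/636, 13/636)
j=8 picked index 8: u0 ∈ [-10/159, 8/159)
j=9 picked index 9: u0 ∈ [-7/212, 13/212)
j=10 picked index 10: u0 ∈ [-7/318, 23/318)
j=11 picked index 11: u0 ∈ [-7/636, 1/12)
intersection: [0, 11/636)

0 11/636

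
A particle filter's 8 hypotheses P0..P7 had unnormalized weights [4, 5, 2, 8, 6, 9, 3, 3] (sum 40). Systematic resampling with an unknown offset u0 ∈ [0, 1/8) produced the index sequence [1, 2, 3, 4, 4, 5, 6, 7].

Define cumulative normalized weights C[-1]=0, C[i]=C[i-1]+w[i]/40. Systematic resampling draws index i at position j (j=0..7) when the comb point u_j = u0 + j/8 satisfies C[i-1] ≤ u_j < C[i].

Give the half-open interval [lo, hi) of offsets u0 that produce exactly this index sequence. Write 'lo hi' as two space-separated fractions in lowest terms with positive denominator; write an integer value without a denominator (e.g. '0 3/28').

1/10 1/8

C = [1/10, 9/40, 11/40, 19/40, 5/8, 17/20, 37/40, 1]
j=0 picked index 1: u0 ∈ [1/10, 9/40)
j=1 picked index 2: u0 ∈ [1/10, 3/20)
j=2 picked index 3: u0 ∈ [1/40, 9/40)
j=3 picked index 4: u0 ∈ [1/10, 1/4)
j=4 picked index 4: u0 ∈ [-1/40, 1/8)
j=5 picked index 5: u0 ∈ [0, 9/40)
j=6 picked index 6: u0 ∈ [1/10, 7/40)
j=7 picked index 7: u0 ∈ [1/20, 1/8)
intersection: [1/10, 1/8)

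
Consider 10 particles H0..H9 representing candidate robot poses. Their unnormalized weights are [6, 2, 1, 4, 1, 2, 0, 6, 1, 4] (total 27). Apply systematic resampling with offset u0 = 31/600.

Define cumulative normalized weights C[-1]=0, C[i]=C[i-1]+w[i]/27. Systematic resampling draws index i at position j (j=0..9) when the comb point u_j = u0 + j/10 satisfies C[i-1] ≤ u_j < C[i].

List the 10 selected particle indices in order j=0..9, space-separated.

C = [2/9, 8/27, 1/3, 13/27, 14/27, 16/27, 16/27, 22/27, 23/27, 1]
j=0: u_0=31/600 ∈ [0, 2/9) → index 0
j=1: u_1=91/600 ∈ [0, 2/9) → index 0
j=2: u_2=151/600 ∈ [2/9, 8/27) → index 1
j=3: u_3=211/600 ∈ [1/3, 13/27) → index 3
j=4: u_4=271/600 ∈ [1/3, 13/27) → index 3
j=5: u_5=331/600 ∈ [14/27, 16/27) → index 5
j=6: u_6=391/600 ∈ [16/27, 22/27) → index 7
j=7: u_7=451/600 ∈ [16/27, 22/27) → index 7
j=8: u_8=511/600 ∈ [22/27, 23/27) → index 8
j=9: u_9=571/600 ∈ [23/27, 1) → index 9

0 0 1 3 3 5 7 7 8 9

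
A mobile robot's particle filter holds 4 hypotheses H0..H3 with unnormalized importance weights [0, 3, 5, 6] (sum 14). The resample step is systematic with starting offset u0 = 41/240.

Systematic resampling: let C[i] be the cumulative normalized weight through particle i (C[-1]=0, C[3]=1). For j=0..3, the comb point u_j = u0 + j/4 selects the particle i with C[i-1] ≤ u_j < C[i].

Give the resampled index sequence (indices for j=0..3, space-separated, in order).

1 2 3 3

C = [0, 3/14, 4/7, 1]
j=0: u_0=41/240 ∈ [0, 3/14) → index 1
j=1: u_1=101/240 ∈ [3/14, 4/7) → index 2
j=2: u_2=161/240 ∈ [4/7, 1) → index 3
j=3: u_3=221/240 ∈ [4/7, 1) → index 3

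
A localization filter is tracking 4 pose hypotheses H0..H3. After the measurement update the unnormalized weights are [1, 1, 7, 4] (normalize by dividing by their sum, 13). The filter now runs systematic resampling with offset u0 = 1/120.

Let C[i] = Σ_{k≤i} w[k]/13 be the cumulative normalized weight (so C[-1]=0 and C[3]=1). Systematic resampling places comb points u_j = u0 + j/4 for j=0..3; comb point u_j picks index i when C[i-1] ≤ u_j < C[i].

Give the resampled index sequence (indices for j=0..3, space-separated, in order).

0 2 2 3

C = [1/13, 2/13, 9/13, 1]
j=0: u_0=1/120 ∈ [0, 1/13) → index 0
j=1: u_1=31/120 ∈ [2/13, 9/13) → index 2
j=2: u_2=61/120 ∈ [2/13, 9/13) → index 2
j=3: u_3=91/120 ∈ [9/13, 1) → index 3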